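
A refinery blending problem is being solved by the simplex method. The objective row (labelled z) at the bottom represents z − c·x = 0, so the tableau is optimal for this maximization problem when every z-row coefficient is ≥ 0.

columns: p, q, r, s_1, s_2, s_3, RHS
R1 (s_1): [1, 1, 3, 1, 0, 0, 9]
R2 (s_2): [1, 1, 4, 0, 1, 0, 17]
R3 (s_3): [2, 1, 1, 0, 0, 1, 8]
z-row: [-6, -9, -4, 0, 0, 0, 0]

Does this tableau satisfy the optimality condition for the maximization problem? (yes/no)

The z-row has a negative entry -9 in column q, so it is not optimal.

no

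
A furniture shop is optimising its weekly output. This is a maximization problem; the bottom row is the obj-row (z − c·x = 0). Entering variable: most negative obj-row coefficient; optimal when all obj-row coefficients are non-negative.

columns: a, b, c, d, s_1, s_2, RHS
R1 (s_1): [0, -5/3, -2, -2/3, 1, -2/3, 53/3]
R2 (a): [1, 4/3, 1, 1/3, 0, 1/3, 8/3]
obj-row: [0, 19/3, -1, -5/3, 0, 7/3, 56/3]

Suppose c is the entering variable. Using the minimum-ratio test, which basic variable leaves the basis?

Column c entries and ratios — s_1: -2 ≤ 0, skip; a: (8/3)/1 = 8/3.
Smallest ratio is 8/3 in the row of a, so a leaves.

a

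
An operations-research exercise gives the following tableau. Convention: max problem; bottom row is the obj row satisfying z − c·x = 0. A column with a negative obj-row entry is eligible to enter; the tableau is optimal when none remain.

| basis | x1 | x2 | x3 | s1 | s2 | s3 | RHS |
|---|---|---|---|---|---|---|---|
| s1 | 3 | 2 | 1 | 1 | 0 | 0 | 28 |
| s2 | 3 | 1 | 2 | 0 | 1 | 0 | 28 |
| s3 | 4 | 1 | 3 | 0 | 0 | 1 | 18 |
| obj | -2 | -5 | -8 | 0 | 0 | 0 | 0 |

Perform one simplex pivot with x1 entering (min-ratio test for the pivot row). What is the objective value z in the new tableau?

9

Ratio test on column x1 — row 1: 28/3 = 28/3; row 2: 28/3 = 28/3; row 3: 18/4 = 9/2. Minimum is 9/2 at row 3 (s3 leaves); pivot element 4.
Pivot on row 3; the obj-row RHS becomes 0 − (-2)·(9/2) = 9.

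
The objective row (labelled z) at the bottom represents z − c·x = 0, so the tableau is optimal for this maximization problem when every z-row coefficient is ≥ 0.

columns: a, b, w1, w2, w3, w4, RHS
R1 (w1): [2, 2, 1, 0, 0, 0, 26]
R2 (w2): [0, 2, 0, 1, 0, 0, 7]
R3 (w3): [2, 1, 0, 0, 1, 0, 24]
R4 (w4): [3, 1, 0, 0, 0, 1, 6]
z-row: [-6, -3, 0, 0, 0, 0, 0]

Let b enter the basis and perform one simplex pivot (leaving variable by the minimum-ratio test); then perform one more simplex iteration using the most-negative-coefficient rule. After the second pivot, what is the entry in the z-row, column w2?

1/2

Ratio test on column b — row 1: 26/2 = 13; row 2: 7/2 = 7/2; row 3: 24/1 = 24; row 4: 6/1 = 6. Minimum is 7/2 at row 2 (w2 leaves); pivot element 2.
Divide row 2 by 2; eliminate column b from the other rows.
Second iteration: most negative z-row entry is -6 in column a, so a enters.
Ratio test on column a — row 1: 19/2 = 19/2; row 2: entry 0 ≤ 0; row 3: (41/2)/2 = 41/4; row 4: (5/2)/3 = 5/6. Minimum is 5/6 at row 4 (w4 leaves); pivot element 3.
Divide row 4 by 3; eliminate column a from the other rows.
After both pivots, the entry at the z-row, column w2 is 1/2.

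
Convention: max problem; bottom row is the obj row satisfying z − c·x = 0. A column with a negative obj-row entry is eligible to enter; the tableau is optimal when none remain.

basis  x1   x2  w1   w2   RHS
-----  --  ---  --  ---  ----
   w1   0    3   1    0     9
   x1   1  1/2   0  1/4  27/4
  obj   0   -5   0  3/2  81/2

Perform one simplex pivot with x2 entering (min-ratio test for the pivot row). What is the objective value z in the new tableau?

111/2

Ratio test on column x2 — row 1: 9/3 = 3; row 2: (27/4)/(1/2) = 27/2. Minimum is 3 at row 1 (w1 leaves); pivot element 3.
Pivot on row 1; the obj-row RHS becomes 81/2 − (-5)·3 = 111/2.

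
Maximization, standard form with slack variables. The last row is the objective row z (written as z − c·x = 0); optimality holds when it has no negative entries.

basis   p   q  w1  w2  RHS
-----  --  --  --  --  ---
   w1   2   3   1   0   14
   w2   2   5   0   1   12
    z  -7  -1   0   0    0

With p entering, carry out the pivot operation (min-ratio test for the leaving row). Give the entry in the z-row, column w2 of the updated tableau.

Ratio test on column p — row 1: 14/2 = 7; row 2: 12/2 = 6. Minimum is 6 at row 2 (w2 leaves); pivot element 2.
Divide row 2 by 2; eliminate column p from the other rows.
z-row update in column w2: 0 − (-7)·(1/2) = 7/2.

7/2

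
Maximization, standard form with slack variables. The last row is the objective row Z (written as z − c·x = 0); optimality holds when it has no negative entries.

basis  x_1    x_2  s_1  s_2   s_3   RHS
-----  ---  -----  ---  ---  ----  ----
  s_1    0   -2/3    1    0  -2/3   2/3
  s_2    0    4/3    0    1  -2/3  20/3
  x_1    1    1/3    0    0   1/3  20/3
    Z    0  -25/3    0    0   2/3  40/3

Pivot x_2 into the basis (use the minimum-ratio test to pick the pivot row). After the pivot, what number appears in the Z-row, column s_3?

-7/2

Ratio test on column x_2 — row 1: entry -2/3 ≤ 0; row 2: (20/3)/(4/3) = 5; row 3: (20/3)/(1/3) = 20. Minimum is 5 at row 2 (s_2 leaves); pivot element 4/3.
Divide row 2 by 4/3; eliminate column x_2 from the other rows.
Z-row update in column s_3: 2/3 − (-25/3)·(-1/2) = -7/2.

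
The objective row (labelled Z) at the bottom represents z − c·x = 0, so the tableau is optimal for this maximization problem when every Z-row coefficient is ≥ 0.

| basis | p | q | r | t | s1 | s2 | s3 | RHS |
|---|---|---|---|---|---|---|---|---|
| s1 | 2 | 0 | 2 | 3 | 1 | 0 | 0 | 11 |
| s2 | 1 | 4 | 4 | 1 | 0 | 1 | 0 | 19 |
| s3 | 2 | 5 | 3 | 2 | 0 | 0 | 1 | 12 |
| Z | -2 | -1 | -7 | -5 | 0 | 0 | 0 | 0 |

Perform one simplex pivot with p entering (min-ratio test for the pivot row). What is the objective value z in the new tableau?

Ratio test on column p — row 1: 11/2 = 11/2; row 2: 19/1 = 19; row 3: 12/2 = 6. Minimum is 11/2 at row 1 (s1 leaves); pivot element 2.
Pivot on row 1; the Z-row RHS becomes 0 − (-2)·(11/2) = 11.

11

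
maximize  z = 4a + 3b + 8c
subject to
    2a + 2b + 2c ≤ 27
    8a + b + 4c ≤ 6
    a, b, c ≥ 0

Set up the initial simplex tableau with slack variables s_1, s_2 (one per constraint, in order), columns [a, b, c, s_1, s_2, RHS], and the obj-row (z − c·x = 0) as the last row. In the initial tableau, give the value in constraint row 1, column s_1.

1

Slack s_1 belongs to constraint 1; its column is the unit vector e_1, so the entry in row 1 is 1.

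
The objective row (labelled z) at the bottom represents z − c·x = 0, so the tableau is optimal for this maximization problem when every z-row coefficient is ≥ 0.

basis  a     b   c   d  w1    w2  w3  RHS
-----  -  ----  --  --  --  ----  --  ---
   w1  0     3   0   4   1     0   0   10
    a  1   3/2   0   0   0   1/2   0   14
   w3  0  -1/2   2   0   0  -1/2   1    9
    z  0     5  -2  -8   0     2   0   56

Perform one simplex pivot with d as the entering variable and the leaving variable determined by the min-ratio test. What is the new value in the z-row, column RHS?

Ratio test on column d — row 1: 10/4 = 5/2; row 2: entry 0 ≤ 0; row 3: entry 0 ≤ 0. Minimum is 5/2 at row 1 (w1 leaves); pivot element 4.
Divide row 1 by 4; eliminate column d from the other rows.
z-row update in column RHS: 56 − (-8)·(5/2) = 76.

76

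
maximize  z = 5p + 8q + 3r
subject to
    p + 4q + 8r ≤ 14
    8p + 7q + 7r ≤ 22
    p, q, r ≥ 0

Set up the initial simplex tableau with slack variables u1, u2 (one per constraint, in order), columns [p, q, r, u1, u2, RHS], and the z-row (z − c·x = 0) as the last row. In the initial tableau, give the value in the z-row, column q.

-8

The z-row carries the negated objective coefficients: the q entry is -8.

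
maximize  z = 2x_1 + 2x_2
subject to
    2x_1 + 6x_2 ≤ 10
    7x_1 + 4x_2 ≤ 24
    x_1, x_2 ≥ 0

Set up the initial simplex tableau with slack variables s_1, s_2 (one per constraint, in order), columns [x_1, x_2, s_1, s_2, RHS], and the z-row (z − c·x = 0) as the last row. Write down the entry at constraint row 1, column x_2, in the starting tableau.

6

Constraint 1 has coefficient 6 on x_2.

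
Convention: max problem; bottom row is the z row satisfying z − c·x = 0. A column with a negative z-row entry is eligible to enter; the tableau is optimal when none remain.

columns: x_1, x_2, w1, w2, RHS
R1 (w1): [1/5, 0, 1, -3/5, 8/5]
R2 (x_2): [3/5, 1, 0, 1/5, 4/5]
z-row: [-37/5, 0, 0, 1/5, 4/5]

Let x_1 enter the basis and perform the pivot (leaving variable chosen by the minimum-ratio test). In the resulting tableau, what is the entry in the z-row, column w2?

8/3

Ratio test on column x_1 — row 1: (8/5)/(1/5) = 8; row 2: (4/5)/(3/5) = 4/3. Minimum is 4/3 at row 2 (x_2 leaves); pivot element 3/5.
Divide row 2 by 3/5; eliminate column x_1 from the other rows.
z-row update in column w2: 1/5 − (-37/5)·(1/3) = 8/3.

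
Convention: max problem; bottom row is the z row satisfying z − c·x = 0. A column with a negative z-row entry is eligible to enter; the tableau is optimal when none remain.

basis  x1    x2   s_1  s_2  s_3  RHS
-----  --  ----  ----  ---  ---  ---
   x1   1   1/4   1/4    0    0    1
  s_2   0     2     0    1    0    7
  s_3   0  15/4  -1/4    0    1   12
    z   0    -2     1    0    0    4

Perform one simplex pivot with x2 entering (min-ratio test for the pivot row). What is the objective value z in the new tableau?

52/5

Ratio test on column x2 — row 1: 1/(1/4) = 4; row 2: 7/2 = 7/2; row 3: 12/(15/4) = 16/5. Minimum is 16/5 at row 3 (s_3 leaves); pivot element 15/4.
Pivot on row 3; the z-row RHS becomes 4 − (-2)·(16/5) = 52/5.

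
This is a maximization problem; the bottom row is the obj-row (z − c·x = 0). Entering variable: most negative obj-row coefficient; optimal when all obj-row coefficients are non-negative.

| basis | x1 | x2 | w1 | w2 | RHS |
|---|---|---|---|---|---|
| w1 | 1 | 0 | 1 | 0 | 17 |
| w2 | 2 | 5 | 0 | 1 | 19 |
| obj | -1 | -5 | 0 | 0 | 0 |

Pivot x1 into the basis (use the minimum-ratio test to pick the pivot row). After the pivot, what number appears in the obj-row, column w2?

1/2

Ratio test on column x1 — row 1: 17/1 = 17; row 2: 19/2 = 19/2. Minimum is 19/2 at row 2 (w2 leaves); pivot element 2.
Divide row 2 by 2; eliminate column x1 from the other rows.
obj-row update in column w2: 0 − (-1)·(1/2) = 1/2.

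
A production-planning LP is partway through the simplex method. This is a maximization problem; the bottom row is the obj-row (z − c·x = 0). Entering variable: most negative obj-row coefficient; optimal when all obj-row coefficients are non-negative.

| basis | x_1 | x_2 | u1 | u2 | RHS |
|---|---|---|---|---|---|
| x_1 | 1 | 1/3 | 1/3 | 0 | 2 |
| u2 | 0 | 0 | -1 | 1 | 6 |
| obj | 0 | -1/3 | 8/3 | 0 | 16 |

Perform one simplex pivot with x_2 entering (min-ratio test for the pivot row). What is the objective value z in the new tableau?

18

Ratio test on column x_2 — row 1: 2/(1/3) = 6; row 2: entry 0 ≤ 0. Minimum is 6 at row 1 (x_1 leaves); pivot element 1/3.
Pivot on row 1; the obj-row RHS becomes 16 − (-1/3)·6 = 18.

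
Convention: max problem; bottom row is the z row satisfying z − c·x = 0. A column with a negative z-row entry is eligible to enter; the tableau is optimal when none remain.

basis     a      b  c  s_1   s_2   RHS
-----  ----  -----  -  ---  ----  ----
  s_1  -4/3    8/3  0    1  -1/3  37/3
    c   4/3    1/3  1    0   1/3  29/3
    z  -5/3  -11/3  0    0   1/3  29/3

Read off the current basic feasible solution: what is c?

29/3

c is basic (row 2); its value is the RHS of that row, 29/3.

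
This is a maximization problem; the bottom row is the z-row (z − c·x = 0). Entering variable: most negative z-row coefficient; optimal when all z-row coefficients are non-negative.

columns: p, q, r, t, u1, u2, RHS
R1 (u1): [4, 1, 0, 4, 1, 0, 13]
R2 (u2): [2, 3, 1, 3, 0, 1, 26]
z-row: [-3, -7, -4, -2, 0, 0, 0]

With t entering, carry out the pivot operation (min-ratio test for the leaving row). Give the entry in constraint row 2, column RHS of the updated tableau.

Ratio test on column t — row 1: 13/4 = 13/4; row 2: 26/3 = 26/3. Minimum is 13/4 at row 1 (u1 leaves); pivot element 4.
Divide row 1 by 4; eliminate column t from the other rows.
Row 2 update in column RHS: 26 − 3·(13/4) = 65/4.

65/4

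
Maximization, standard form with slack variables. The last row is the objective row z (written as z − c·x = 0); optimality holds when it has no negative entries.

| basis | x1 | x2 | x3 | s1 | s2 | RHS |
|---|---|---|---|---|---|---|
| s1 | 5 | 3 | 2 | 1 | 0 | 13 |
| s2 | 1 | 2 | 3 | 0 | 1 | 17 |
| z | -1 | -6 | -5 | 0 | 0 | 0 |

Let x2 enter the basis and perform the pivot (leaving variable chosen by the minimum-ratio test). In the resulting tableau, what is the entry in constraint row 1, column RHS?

Ratio test on column x2 — row 1: 13/3 = 13/3; row 2: 17/2 = 17/2. Minimum is 13/3 at row 1 (s1 leaves); pivot element 3.
Divide row 1 by 3; eliminate column x2 from the other rows.
In the new row 1, the RHS entry is the old entry divided by the pivot: 13/3 = 13/3.

13/3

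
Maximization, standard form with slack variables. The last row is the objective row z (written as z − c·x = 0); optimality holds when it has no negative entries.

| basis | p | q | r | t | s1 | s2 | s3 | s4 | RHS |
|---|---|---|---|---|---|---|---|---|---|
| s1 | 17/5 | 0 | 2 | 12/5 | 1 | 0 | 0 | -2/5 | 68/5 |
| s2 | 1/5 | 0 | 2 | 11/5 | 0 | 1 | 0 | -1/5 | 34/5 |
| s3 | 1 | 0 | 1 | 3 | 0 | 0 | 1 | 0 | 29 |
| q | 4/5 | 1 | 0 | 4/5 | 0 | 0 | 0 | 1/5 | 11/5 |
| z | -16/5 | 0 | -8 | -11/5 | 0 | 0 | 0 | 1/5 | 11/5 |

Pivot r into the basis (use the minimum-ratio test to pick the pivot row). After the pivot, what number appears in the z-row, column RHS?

Ratio test on column r — row 1: (68/5)/2 = 34/5; row 2: (34/5)/2 = 17/5; row 3: 29/1 = 29; row 4: entry 0 ≤ 0. Minimum is 17/5 at row 2 (s2 leaves); pivot element 2.
Divide row 2 by 2; eliminate column r from the other rows.
z-row update in column RHS: 11/5 − (-8)·(17/5) = 147/5.

147/5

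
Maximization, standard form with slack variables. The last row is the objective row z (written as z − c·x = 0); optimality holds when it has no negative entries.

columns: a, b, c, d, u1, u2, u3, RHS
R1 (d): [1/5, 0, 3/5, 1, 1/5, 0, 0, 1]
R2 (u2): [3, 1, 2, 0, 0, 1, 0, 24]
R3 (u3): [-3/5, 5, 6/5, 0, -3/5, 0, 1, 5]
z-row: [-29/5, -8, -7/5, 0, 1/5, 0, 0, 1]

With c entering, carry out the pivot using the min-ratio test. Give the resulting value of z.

10/3

Ratio test on column c — row 1: 1/(3/5) = 5/3; row 2: 24/2 = 12; row 3: 5/(6/5) = 25/6. Minimum is 5/3 at row 1 (d leaves); pivot element 3/5.
Pivot on row 1; the z-row RHS becomes 1 − (-7/5)·(5/3) = 10/3.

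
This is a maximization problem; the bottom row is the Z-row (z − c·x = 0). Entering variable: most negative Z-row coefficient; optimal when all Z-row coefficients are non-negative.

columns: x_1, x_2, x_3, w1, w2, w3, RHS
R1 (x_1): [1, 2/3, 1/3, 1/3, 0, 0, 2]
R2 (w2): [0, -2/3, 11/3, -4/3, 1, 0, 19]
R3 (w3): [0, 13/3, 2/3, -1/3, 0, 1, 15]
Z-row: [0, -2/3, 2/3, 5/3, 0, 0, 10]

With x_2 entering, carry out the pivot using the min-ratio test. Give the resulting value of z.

12

Ratio test on column x_2 — row 1: 2/(2/3) = 3; row 2: entry -2/3 ≤ 0; row 3: 15/(13/3) = 45/13. Minimum is 3 at row 1 (x_1 leaves); pivot element 2/3.
Pivot on row 1; the Z-row RHS becomes 10 − (-2/3)·3 = 12.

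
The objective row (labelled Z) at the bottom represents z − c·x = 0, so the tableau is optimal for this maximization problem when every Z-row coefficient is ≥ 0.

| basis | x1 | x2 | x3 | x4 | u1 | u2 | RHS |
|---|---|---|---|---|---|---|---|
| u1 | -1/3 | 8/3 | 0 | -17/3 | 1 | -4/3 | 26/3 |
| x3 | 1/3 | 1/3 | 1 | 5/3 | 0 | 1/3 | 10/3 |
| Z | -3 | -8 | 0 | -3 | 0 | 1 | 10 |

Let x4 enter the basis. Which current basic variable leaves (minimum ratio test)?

Column x4 entries and ratios — u1: -17/3 ≤ 0, skip; x3: (10/3)/(5/3) = 2.
Smallest ratio is 2 in the row of x3, so x3 leaves.

x3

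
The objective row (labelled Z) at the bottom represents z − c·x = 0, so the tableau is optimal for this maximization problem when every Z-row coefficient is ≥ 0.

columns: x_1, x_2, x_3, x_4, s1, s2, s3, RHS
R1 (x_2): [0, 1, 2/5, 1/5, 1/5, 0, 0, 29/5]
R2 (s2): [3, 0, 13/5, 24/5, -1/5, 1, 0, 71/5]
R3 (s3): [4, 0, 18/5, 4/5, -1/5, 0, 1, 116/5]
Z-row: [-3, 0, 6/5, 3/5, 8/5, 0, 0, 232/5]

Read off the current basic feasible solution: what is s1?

s1 is not in the basis, so in the current basic feasible solution s1 = 0.

0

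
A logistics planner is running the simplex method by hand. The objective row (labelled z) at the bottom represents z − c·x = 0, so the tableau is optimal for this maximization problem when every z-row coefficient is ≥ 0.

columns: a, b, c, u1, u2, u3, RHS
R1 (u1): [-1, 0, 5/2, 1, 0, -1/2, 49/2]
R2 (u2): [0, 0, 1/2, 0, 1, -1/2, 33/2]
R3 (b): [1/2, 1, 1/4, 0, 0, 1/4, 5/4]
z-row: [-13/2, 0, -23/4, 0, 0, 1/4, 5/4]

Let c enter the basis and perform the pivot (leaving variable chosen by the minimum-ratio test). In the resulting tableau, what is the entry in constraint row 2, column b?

-2

Ratio test on column c — row 1: (49/2)/(5/2) = 49/5; row 2: (33/2)/(1/2) = 33; row 3: (5/4)/(1/4) = 5. Minimum is 5 at row 3 (b leaves); pivot element 1/4.
Divide row 3 by 1/4; eliminate column c from the other rows.
Row 2 update in column b: 0 − (1/2)·4 = -2.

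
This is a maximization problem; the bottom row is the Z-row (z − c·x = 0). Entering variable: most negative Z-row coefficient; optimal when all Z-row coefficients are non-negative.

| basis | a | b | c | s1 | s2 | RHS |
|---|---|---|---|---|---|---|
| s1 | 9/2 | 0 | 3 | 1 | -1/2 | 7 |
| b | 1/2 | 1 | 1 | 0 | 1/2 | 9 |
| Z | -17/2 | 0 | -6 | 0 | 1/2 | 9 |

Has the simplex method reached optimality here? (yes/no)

no

The Z-row has a negative entry -17/2 in column a, so it is not optimal.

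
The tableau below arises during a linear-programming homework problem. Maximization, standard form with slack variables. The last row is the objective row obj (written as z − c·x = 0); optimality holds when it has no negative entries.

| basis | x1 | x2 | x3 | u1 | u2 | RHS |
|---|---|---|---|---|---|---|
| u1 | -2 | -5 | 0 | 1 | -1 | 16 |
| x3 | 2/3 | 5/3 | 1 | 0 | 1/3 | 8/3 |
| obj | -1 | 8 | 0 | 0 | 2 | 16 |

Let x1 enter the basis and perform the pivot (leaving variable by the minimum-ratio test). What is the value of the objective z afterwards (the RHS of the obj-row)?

Ratio test on column x1 — row 1: entry -2 ≤ 0; row 2: (8/3)/(2/3) = 4. Minimum is 4 at row 2 (x3 leaves); pivot element 2/3.
Pivot on row 2; the obj-row RHS becomes 16 − (-1)·4 = 20.

20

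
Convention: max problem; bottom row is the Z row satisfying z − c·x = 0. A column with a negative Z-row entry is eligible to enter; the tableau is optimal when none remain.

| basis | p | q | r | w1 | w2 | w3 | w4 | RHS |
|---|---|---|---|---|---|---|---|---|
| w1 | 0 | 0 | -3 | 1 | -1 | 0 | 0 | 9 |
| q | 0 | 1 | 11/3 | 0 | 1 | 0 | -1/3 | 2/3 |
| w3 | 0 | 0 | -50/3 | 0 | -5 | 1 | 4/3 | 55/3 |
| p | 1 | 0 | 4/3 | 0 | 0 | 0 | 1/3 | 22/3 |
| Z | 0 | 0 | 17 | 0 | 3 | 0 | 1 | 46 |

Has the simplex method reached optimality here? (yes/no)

Every Z-row coefficient is ≥ 0, so the tableau is optimal.

yes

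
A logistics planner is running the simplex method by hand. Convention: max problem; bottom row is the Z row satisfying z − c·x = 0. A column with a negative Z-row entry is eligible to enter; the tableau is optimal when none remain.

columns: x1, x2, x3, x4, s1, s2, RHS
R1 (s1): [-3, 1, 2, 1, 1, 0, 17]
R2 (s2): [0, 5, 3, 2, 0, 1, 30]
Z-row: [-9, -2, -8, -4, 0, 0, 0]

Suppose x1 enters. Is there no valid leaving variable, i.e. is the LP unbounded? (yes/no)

yes

Every constraint-row entry in column x1 is ≤ 0, so increasing x1 is unbounded.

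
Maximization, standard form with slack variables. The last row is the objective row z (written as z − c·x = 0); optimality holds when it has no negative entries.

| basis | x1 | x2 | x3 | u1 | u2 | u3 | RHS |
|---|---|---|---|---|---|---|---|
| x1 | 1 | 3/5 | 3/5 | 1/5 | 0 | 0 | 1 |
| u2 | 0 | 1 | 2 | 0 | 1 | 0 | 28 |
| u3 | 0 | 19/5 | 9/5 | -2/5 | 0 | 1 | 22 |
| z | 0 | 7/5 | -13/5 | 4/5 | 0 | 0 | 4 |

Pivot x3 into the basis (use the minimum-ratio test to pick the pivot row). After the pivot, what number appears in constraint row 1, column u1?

1/3

Ratio test on column x3 — row 1: 1/(3/5) = 5/3; row 2: 28/2 = 14; row 3: 22/(9/5) = 110/9. Minimum is 5/3 at row 1 (x1 leaves); pivot element 3/5.
Divide row 1 by 3/5; eliminate column x3 from the other rows.
In the new row 1, the u1 entry is the old entry divided by the pivot: (1/5)/(3/5) = 1/3.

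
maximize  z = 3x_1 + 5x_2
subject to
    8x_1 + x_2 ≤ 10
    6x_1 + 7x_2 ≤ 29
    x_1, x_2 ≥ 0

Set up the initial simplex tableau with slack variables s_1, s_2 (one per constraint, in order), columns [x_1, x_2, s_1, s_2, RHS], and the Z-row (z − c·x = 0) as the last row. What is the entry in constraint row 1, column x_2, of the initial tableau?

1

Constraint 1 has coefficient 1 on x_2.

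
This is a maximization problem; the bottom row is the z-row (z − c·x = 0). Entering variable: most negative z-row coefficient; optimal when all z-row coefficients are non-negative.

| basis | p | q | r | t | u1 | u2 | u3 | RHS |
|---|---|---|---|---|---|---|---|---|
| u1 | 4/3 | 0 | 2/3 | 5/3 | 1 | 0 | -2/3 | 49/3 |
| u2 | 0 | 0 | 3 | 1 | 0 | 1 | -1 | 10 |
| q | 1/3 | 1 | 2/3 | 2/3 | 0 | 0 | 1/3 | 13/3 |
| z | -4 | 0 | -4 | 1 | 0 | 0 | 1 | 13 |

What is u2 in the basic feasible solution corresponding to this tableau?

10

u2 is basic (row 2); its value is the RHS of that row, 10.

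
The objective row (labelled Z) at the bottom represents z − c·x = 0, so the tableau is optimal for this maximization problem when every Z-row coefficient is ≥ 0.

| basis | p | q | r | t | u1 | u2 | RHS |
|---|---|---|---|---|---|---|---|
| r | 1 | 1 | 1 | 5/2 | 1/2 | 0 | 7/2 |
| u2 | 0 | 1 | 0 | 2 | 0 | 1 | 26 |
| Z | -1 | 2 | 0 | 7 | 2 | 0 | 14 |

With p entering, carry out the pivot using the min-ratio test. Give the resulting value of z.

35/2

Ratio test on column p — row 1: (7/2)/1 = 7/2; row 2: entry 0 ≤ 0. Minimum is 7/2 at row 1 (r leaves); pivot element 1.
Pivot on row 1; the Z-row RHS becomes 14 − (-1)·(7/2) = 35/2.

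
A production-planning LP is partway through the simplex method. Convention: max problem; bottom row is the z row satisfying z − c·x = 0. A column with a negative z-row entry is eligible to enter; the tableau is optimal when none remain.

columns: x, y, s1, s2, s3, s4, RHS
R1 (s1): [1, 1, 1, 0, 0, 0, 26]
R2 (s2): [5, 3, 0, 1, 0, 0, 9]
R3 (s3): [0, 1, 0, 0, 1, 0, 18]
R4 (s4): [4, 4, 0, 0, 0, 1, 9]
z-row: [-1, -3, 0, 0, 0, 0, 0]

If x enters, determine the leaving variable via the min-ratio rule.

Column x entries and ratios — s1: 26/1 = 26; s2: 9/5 = 9/5; s3: 0 ≤ 0, skip; s4: 9/4 = 9/4.
Smallest ratio is 9/5 in the row of s2, so s2 leaves.

s2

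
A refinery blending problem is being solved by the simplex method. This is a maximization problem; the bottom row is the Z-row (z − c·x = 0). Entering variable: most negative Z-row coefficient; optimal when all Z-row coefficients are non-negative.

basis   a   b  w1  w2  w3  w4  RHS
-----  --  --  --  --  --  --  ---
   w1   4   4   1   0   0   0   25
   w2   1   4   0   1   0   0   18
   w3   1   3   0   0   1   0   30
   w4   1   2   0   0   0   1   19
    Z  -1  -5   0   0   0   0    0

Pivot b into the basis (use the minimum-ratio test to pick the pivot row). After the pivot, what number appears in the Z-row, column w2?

Ratio test on column b — row 1: 25/4 = 25/4; row 2: 18/4 = 9/2; row 3: 30/3 = 10; row 4: 19/2 = 19/2. Minimum is 9/2 at row 2 (w2 leaves); pivot element 4.
Divide row 2 by 4; eliminate column b from the other rows.
Z-row update in column w2: 0 − (-5)·(1/4) = 5/4.

5/4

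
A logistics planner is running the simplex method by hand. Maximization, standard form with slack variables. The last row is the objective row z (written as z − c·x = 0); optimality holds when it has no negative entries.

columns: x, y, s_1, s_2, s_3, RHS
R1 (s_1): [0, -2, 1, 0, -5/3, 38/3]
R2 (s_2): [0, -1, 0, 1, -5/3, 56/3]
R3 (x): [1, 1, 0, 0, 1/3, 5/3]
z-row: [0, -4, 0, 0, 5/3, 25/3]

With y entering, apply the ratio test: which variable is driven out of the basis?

Column y entries and ratios — s_1: -2 ≤ 0, skip; s_2: -1 ≤ 0, skip; x: (5/3)/1 = 5/3.
Smallest ratio is 5/3 in the row of x, so x leaves.

x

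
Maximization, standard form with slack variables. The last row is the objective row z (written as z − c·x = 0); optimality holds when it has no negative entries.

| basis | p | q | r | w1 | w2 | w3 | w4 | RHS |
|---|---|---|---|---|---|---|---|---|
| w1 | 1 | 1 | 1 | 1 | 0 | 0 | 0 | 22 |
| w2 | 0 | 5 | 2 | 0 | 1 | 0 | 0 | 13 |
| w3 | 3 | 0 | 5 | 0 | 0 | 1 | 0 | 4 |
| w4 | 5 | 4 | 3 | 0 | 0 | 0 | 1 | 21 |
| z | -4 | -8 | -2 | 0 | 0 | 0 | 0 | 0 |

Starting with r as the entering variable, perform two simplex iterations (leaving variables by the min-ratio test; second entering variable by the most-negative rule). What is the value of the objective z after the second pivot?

496/25

Ratio test on column r — row 1: 22/1 = 22; row 2: 13/2 = 13/2; row 3: 4/5 = 4/5; row 4: 21/3 = 7. Minimum is 4/5 at row 3 (w3 leaves); pivot element 5.
Pivot on row 3; the z-row RHS becomes 0 − (-2)·(4/5) = 8/5.
Next entering variable (most negative z-row entry -8): q.
Ratio test on column q — row 1: (106/5)/1 = 106/5; row 2: (57/5)/5 = 57/25; row 3: entry 0 ≤ 0; row 4: (93/5)/4 = 93/20. Minimum is 57/25 at row 2 (w2 leaves); pivot element 5.
After the second pivot the z-row RHS is 8/5 − (-8)·(57/25) = 496/25.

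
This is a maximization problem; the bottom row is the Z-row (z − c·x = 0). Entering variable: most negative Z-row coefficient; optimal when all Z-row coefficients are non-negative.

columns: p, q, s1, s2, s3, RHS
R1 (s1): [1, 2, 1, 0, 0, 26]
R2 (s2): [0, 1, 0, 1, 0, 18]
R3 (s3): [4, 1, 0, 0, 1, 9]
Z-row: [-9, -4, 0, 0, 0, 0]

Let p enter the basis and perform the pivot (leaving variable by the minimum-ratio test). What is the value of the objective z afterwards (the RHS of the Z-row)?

Ratio test on column p — row 1: 26/1 = 26; row 2: entry 0 ≤ 0; row 3: 9/4 = 9/4. Minimum is 9/4 at row 3 (s3 leaves); pivot element 4.
Pivot on row 3; the Z-row RHS becomes 0 − (-9)·(9/4) = 81/4.

81/4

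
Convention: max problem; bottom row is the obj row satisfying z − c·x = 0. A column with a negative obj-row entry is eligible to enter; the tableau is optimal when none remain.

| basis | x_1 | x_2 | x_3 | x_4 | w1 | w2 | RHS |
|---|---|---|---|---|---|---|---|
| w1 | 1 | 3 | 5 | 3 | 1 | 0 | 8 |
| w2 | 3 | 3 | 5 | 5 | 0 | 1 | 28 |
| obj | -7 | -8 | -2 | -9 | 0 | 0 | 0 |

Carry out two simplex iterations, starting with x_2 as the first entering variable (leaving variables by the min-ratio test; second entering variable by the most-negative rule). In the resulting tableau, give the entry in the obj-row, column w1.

7

Ratio test on column x_2 — row 1: 8/3 = 8/3; row 2: 28/3 = 28/3. Minimum is 8/3 at row 1 (w1 leaves); pivot element 3.
Divide row 1 by 3; eliminate column x_2 from the other rows.
Second iteration: most negative obj-row entry is -13/3 in column x_1, so x_1 enters.
Ratio test on column x_1 — row 1: (8/3)/(1/3) = 8; row 2: 20/2 = 10. Minimum is 8 at row 1 (x_2 leaves); pivot element 1/3.
Divide row 1 by 1/3; eliminate column x_1 from the other rows.
After both pivots, the entry at the obj-row, column w1 is 7.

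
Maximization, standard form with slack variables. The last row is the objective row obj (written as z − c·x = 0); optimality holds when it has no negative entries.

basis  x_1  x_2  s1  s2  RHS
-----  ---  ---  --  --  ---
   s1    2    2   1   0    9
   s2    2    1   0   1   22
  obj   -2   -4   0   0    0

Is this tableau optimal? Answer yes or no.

The obj-row has a negative entry -4 in column x_2, so it is not optimal.

no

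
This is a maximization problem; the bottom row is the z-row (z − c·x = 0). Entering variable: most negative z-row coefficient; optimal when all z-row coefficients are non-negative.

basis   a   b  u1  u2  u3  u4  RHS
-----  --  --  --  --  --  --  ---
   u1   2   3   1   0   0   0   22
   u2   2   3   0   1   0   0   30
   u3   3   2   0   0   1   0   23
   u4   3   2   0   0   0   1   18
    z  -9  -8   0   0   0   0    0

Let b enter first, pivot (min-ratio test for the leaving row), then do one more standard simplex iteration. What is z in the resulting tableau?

Ratio test on column b — row 1: 22/3 = 22/3; row 2: 30/3 = 10; row 3: 23/2 = 23/2; row 4: 18/2 = 9. Minimum is 22/3 at row 1 (u1 leaves); pivot element 3.
Pivot on row 1; the z-row RHS becomes 0 − (-8)·(22/3) = 176/3.
Next entering variable (most negative z-row entry -11/3): a.
Ratio test on column a — row 1: (22/3)/(2/3) = 11; row 2: entry 0 ≤ 0; row 3: (25/3)/(5/3) = 5; row 4: (10/3)/(5/3) = 2. Minimum is 2 at row 4 (u4 leaves); pivot element 5/3.
After the second pivot the z-row RHS is 176/3 − (-11/3)·2 = 66.

66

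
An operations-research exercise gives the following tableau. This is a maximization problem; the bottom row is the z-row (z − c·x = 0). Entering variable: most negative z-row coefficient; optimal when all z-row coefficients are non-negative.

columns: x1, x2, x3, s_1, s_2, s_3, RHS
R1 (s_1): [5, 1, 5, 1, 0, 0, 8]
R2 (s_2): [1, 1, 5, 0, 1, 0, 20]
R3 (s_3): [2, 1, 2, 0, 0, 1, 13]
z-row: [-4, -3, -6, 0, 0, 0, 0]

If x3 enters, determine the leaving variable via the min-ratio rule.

s_1

Column x3 entries and ratios — s_1: 8/5 = 8/5; s_2: 20/5 = 4; s_3: 13/2 = 13/2.
Smallest ratio is 8/5 in the row of s_1, so s_1 leaves.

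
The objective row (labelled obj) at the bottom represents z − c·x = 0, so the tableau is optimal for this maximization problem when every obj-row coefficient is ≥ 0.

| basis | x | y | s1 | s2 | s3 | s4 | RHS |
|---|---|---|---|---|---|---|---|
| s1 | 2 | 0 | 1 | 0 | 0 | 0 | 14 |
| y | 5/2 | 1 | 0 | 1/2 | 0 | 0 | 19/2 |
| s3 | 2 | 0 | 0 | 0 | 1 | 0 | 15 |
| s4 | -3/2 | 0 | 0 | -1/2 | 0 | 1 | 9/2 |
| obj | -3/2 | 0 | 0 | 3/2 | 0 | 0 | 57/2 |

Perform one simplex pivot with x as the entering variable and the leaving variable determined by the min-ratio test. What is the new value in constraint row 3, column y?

Ratio test on column x — row 1: 14/2 = 7; row 2: (19/2)/(5/2) = 19/5; row 3: 15/2 = 15/2; row 4: entry -3/2 ≤ 0. Minimum is 19/5 at row 2 (y leaves); pivot element 5/2.
Divide row 2 by 5/2; eliminate column x from the other rows.
Row 3 update in column y: 0 − 2·(2/5) = -4/5.

-4/5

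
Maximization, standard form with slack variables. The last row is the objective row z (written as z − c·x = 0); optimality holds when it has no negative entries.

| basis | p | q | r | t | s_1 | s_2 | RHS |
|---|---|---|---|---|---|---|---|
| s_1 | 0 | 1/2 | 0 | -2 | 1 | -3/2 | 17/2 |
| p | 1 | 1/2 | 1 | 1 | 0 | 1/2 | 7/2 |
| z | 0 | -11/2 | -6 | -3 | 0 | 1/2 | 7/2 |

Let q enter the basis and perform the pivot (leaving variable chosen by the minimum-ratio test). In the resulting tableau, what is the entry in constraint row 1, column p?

Ratio test on column q — row 1: (17/2)/(1/2) = 17; row 2: (7/2)/(1/2) = 7. Minimum is 7 at row 2 (p leaves); pivot element 1/2.
Divide row 2 by 1/2; eliminate column q from the other rows.
Row 1 update in column p: 0 − (1/2)·2 = -1.

-1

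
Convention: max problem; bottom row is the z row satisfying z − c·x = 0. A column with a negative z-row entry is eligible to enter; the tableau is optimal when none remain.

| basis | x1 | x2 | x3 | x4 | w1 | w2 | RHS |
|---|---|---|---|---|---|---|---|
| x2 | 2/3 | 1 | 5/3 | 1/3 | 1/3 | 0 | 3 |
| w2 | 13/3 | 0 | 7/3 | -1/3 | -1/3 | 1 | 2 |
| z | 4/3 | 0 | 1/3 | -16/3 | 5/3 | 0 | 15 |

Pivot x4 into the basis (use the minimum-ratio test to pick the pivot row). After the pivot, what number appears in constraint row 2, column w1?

0

Ratio test on column x4 — row 1: 3/(1/3) = 9; row 2: entry -1/3 ≤ 0. Minimum is 9 at row 1 (x2 leaves); pivot element 1/3.
Divide row 1 by 1/3; eliminate column x4 from the other rows.
Row 2 update in column w1: -1/3 − (-1/3)·1 = 0.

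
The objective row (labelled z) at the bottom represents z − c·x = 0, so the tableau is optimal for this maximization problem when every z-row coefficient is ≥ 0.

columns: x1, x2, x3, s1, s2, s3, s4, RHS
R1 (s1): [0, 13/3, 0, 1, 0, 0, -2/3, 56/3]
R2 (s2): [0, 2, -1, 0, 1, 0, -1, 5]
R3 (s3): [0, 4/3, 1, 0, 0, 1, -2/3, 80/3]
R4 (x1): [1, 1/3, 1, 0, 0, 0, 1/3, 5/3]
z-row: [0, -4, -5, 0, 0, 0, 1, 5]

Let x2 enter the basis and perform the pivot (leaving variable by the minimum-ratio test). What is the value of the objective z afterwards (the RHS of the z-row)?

15

Ratio test on column x2 — row 1: (56/3)/(13/3) = 56/13; row 2: 5/2 = 5/2; row 3: (80/3)/(4/3) = 20; row 4: (5/3)/(1/3) = 5. Minimum is 5/2 at row 2 (s2 leaves); pivot element 2.
Pivot on row 2; the z-row RHS becomes 5 − (-4)·(5/2) = 15.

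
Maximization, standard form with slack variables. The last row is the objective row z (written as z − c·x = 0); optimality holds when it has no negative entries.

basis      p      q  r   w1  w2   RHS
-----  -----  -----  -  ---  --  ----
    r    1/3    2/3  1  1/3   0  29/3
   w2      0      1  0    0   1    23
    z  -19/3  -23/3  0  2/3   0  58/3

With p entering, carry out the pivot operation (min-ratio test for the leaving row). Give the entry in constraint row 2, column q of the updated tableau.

1

Ratio test on column p — row 1: (29/3)/(1/3) = 29; row 2: entry 0 ≤ 0. Minimum is 29 at row 1 (r leaves); pivot element 1/3.
Divide row 1 by 1/3; eliminate column p from the other rows.
Row 2 update in column q: 1 − 0·2 = 1.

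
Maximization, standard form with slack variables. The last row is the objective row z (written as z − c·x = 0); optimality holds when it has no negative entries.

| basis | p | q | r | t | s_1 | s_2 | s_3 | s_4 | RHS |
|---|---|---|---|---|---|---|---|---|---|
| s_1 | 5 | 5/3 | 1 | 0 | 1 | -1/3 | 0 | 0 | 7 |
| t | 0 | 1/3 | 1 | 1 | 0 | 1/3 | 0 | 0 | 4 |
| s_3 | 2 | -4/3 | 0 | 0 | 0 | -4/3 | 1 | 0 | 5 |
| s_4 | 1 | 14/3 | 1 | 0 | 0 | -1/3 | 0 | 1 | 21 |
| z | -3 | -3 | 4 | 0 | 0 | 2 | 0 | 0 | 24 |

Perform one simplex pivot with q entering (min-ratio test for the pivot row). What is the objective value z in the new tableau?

183/5

Ratio test on column q — row 1: 7/(5/3) = 21/5; row 2: 4/(1/3) = 12; row 3: entry -4/3 ≤ 0; row 4: 21/(14/3) = 9/2. Minimum is 21/5 at row 1 (s_1 leaves); pivot element 5/3.
Pivot on row 1; the z-row RHS becomes 24 − (-3)·(21/5) = 183/5.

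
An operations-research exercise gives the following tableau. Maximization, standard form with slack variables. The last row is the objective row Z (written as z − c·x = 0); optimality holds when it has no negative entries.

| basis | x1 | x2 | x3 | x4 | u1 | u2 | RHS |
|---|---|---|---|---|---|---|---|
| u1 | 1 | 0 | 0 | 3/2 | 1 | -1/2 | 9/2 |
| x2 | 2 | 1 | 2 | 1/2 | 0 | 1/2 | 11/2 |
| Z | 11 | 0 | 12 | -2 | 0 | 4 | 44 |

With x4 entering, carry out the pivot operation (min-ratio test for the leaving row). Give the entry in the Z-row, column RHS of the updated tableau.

Ratio test on column x4 — row 1: (9/2)/(3/2) = 3; row 2: (11/2)/(1/2) = 11. Minimum is 3 at row 1 (u1 leaves); pivot element 3/2.
Divide row 1 by 3/2; eliminate column x4 from the other rows.
Z-row update in column RHS: 44 − (-2)·3 = 50.

50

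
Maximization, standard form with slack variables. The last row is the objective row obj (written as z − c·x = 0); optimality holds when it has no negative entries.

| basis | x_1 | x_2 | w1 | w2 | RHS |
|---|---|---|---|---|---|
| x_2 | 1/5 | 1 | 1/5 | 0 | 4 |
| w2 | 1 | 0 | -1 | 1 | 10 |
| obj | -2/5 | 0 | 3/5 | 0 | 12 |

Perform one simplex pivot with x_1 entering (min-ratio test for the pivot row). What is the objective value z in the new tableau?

16

Ratio test on column x_1 — row 1: 4/(1/5) = 20; row 2: 10/1 = 10. Minimum is 10 at row 2 (w2 leaves); pivot element 1.
Pivot on row 2; the obj-row RHS becomes 12 − (-2/5)·10 = 16.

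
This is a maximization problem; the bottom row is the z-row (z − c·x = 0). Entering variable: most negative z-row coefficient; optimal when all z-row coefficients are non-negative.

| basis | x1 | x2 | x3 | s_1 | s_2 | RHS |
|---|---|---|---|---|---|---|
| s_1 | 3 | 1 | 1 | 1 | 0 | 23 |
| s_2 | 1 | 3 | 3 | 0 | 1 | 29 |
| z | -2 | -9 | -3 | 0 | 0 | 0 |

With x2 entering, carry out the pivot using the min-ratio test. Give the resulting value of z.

Ratio test on column x2 — row 1: 23/1 = 23; row 2: 29/3 = 29/3. Minimum is 29/3 at row 2 (s_2 leaves); pivot element 3.
Pivot on row 2; the z-row RHS becomes 0 − (-9)·(29/3) = 87.

87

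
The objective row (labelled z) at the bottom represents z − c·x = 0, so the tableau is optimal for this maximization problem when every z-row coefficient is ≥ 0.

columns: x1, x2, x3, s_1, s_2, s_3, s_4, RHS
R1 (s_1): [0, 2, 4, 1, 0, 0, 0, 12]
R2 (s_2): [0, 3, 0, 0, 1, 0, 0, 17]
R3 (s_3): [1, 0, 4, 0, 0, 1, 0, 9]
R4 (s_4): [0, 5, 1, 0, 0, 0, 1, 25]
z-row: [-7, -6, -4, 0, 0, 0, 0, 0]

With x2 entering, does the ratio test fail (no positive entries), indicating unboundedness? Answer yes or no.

no

Column x2 has positive entries in row(s) 1, 2, 4, so the ratio test bounds it — not unbounded.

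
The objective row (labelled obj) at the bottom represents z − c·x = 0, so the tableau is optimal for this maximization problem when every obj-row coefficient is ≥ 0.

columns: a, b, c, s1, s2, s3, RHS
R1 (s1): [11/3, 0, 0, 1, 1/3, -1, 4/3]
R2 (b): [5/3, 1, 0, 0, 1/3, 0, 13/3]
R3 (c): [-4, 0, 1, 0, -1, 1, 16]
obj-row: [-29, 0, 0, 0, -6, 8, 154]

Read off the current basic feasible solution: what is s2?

s2 is not in the basis, so in the current basic feasible solution s2 = 0.

0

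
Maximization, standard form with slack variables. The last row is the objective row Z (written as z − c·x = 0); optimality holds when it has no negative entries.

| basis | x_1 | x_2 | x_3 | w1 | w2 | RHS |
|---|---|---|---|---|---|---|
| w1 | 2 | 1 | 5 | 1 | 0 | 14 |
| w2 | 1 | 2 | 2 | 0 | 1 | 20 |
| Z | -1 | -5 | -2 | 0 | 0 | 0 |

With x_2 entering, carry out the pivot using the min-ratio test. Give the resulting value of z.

50

Ratio test on column x_2 — row 1: 14/1 = 14; row 2: 20/2 = 10. Minimum is 10 at row 2 (w2 leaves); pivot element 2.
Pivot on row 2; the Z-row RHS becomes 0 − (-5)·10 = 50.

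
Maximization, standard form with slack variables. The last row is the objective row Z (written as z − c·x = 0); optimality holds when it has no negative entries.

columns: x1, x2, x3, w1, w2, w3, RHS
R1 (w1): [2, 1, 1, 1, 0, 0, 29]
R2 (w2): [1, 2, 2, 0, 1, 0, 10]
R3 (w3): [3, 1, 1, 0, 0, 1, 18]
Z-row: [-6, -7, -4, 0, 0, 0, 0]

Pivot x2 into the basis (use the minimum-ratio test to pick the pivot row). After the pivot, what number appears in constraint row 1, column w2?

-1/2

Ratio test on column x2 — row 1: 29/1 = 29; row 2: 10/2 = 5; row 3: 18/1 = 18. Minimum is 5 at row 2 (w2 leaves); pivot element 2.
Divide row 2 by 2; eliminate column x2 from the other rows.
Row 1 update in column w2: 0 − 1·(1/2) = -1/2.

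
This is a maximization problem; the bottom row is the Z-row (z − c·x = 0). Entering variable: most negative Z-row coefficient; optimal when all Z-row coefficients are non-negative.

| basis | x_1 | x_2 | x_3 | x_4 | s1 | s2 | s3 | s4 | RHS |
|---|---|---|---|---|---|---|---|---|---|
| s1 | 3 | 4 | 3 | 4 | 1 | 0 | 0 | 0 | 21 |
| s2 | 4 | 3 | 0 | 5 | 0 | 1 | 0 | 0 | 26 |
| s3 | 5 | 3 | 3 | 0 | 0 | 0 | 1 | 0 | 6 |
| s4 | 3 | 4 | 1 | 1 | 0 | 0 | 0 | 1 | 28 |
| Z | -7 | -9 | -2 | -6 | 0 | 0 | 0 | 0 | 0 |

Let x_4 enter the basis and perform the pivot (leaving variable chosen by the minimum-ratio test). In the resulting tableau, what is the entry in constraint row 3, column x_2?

3

Ratio test on column x_4 — row 1: 21/4 = 21/4; row 2: 26/5 = 26/5; row 3: entry 0 ≤ 0; row 4: 28/1 = 28. Minimum is 26/5 at row 2 (s2 leaves); pivot element 5.
Divide row 2 by 5; eliminate column x_4 from the other rows.
Row 3 update in column x_2: 3 − 0·(3/5) = 3.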